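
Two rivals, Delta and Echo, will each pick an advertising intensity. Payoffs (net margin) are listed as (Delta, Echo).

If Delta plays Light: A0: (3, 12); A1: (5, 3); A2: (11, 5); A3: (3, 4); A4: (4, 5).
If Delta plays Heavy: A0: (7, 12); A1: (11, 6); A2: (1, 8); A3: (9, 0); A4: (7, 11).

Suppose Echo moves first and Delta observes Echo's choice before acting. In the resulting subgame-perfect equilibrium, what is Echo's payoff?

12

Backward induction with Echo moving first.
- A0: BR = Heavy, leader payoff 12.
- A1: BR = Heavy, leader payoff 6.
- A2: BR = Light, leader payoff 5.
- A3: BR = Heavy, leader payoff 0.
- A4: BR = Heavy, leader payoff 11.
Among 12, 6, 5, 0, 11, the best is 12 at A0. Subgame-perfect outcome: (Heavy, A0) with payoffs (7, 12).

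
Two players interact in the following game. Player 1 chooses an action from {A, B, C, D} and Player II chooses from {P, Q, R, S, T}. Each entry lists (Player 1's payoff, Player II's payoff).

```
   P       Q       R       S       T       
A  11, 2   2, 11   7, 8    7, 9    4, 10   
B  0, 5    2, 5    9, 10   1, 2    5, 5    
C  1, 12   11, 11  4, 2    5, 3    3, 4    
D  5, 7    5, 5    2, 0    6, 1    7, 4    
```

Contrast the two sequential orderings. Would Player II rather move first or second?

first

If Player 1 leads: Player II's best replies are A→Q, B→R, C→P, D→P; Player 1's induced payoffs 2, 9, 1, 5; outcome (B, R), payoffs (9, 10).
If Player II leads: Player 1's best replies are P→A, Q→C, R→B, S→A, T→D; Player II's induced payoffs 2, 11, 10, 9, 4; outcome (C, Q), payoffs (11, 11).
Player II gets 11 moving first and 10 moving second, so Player II prefers to move first.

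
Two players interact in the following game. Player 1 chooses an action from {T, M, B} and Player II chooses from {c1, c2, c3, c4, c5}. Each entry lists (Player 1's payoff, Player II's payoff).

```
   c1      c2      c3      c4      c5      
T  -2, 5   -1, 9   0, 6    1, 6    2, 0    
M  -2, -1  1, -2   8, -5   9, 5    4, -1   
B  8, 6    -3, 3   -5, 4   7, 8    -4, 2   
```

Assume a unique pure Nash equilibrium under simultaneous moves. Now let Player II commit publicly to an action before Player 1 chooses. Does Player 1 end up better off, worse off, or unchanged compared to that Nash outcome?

worse off

Player 1 best-responds to each possible Player II move:
- c1: Player 1 compares -2, -2, 8 and picks B; Player II would get 6.
- c2: Player 1 compares -1, 1, -3 and picks M; Player II would get -2.
- c3: Player 1 compares 0, 8, -5 and picks M; Player II would get -5.
- c4: Player 1 compares 1, 9, 7 and picks M; Player II would get 5.
- c5: Player 1 compares 2, 4, -4 and picks M; Player II would get -1.
Maximizing over 6, -2, -5, 5, -1, Player II chooses c1. Subgame-perfect outcome: (B, c1) with payoffs (8, 6).
For the simultaneous game, intersect best replies.
Player 1's best replies: c1→B; c2→M; c3→M; c4→M; c5→M.
Player II's best replies: T→c2; M→c4; B→c4.
Only (M, c4) has each player best-responding; Nash payoffs (9, 5).
Player 1 earns 8 sequentially versus 9 at the Nash outcome: worse off.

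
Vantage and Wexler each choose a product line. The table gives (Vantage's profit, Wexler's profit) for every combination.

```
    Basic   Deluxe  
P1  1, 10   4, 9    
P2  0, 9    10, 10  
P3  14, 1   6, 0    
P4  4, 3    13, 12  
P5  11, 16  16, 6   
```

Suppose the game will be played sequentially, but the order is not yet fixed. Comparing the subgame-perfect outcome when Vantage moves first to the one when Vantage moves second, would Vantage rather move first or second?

second

If Vantage leads: Wexler's best replies are P1→Basic, P2→Deluxe, P3→Basic, P4→Deluxe, P5→Basic; Vantage's induced payoffs 1, 10, 14, 13, 11; outcome (P3, Basic), payoffs (14, 1).
If Wexler leads: Vantage's best replies are Basic→P3, Deluxe→P5; Wexler's induced payoffs 1, 6; outcome (P5, Deluxe), payoffs (16, 6).
Vantage gets 14 moving first and 16 moving second, so Vantage prefers to move second.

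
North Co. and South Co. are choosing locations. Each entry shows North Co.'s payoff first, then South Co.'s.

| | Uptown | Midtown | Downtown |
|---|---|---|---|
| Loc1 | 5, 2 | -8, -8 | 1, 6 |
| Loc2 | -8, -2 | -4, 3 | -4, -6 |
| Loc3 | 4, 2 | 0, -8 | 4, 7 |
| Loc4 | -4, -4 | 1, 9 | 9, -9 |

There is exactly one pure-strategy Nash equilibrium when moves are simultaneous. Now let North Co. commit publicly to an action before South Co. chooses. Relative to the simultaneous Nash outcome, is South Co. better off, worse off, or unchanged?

worse off

Solve by backward induction (North Co. leads).
- Loc1: South Co. compares 2, -8, 6 and picks Downtown; North Co. would get 1.
- Loc2: South Co. compares -2, 3, -6 and picks Midtown; North Co. would get -4.
- Loc3: South Co. compares 2, -8, 7 and picks Downtown; North Co. would get 4.
- Loc4: South Co. compares -4, 9, -9 and picks Midtown; North Co. would get 1.
Among 1, -4, 4, 1, the best is 4 at Loc3. Subgame-perfect outcome: (Loc3, Downtown) with payoffs (4, 7).
Now find the simultaneous Nash equilibrium.
North Co.'s best replies: Uptown→Loc1; Midtown→Loc4; Downtown→Loc4.
South Co.'s best replies: Loc1→Downtown; Loc2→Midtown; Loc3→Downtown; Loc4→Midtown.
The unique mutual best reply is (Loc4, Midtown), giving (1, 9).
South Co. earns 7 sequentially versus 9 at the Nash outcome: worse off.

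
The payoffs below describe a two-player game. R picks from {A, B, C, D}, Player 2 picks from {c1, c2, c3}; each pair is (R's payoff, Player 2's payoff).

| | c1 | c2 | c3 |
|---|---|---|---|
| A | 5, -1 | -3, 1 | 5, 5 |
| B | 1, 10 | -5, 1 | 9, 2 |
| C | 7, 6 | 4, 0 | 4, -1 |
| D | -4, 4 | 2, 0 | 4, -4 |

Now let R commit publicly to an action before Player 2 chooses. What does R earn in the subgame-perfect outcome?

7

Work backward from Player 2's decision.
- A: BR = c3, leader payoff 5.
- B: BR = c1, leader payoff 1.
- C: BR = c1, leader payoff 7.
- D: BR = c1, leader payoff -4.
Maximizing over 5, 1, 7, -4, R chooses C. Subgame-perfect outcome: (C, c1) with payoffs (7, 6).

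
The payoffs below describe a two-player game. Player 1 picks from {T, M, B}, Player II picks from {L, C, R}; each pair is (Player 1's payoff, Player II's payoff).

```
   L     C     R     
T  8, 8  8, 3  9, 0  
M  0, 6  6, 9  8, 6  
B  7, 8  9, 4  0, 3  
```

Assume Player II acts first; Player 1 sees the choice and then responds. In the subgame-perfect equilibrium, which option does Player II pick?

Backward induction with Player II moving first.
- L: Player 1 compares 8, 0, 7 and picks T; Player II would get 8.
- C: Player 1 compares 8, 6, 9 and picks B; Player II would get 4.
- R: Player 1 compares 9, 8, 0 and picks T; Player II would get 0.
Among 8, 4, 0, the best is 8 at L. Subgame-perfect outcome: (T, L) with payoffs (8, 8).

L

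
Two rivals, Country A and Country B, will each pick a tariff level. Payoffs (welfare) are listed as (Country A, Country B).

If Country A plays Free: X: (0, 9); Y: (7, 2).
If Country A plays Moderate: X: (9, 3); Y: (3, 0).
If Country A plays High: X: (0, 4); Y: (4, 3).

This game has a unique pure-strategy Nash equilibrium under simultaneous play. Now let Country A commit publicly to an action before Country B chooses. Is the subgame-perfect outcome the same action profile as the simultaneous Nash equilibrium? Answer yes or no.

yes

Work backward from Country B's decision.
- Free: Country B compares 9, 2 and picks X; Country A would get 0.
- Moderate: Country B compares 3, 0 and picks X; Country A would get 9.
- High: Country B compares 4, 3 and picks X; Country A would get 0.
Country A's induced payoffs are 0, 9, 0, so Country A commits to Moderate. Subgame-perfect outcome: (Moderate, X) with payoffs (9, 3).
Under simultaneous play:
Country A's best replies: X→Moderate; Y→Free.
Country B's best replies: Free→X; Moderate→X; High→X.
Only (Moderate, X) has each player best-responding; Nash payoffs (9, 3).
Sequential outcome (Moderate, X) coincides with the Nash profile (Moderate, X).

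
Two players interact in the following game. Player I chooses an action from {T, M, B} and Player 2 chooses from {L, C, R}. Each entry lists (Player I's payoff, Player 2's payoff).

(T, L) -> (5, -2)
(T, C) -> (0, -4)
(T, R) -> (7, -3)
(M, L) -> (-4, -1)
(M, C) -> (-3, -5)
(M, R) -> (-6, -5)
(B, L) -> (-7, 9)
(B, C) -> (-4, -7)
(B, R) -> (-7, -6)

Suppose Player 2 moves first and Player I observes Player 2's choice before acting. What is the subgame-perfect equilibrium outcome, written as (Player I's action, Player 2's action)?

(T, L)

Backward induction with Player 2 moving first.
- L → Player I plays T (best of 5, -4, -7); Player 2 gets -2.
- C → Player I plays T (best of 0, -3, -4); Player 2 gets -4.
- R → Player I plays T (best of 7, -6, -7); Player 2 gets -3.
Maximizing over -2, -4, -3, Player 2 chooses L. Subgame-perfect outcome: (T, L) with payoffs (5, -2).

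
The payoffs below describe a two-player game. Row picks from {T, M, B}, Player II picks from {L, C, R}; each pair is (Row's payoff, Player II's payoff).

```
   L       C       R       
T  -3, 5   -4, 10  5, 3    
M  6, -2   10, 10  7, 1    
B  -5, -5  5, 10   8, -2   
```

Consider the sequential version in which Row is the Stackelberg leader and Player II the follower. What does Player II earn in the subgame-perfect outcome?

10

Backward induction with Row moving first.
- T: Player II compares 5, 10, 3 and picks C; Row would get -4.
- M: Player II compares -2, 10, 1 and picks C; Row would get 10.
- B: Player II compares -5, 10, -2 and picks C; Row would get 5.
Maximizing over -4, 10, 5, Row chooses M. Subgame-perfect outcome: (M, C) with payoffs (10, 10).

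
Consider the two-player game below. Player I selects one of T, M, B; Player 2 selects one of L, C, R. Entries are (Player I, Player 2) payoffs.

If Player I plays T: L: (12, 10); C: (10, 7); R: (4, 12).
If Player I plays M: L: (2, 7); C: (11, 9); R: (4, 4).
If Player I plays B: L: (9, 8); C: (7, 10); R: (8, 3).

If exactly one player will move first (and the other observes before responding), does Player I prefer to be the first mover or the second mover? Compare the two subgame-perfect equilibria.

second

If Player I leads: Player 2's best replies are T→R, M→C, B→C; Player I's induced payoffs 4, 11, 7; outcome (M, C), payoffs (11, 9).
If Player 2 leads: Player I's best replies are L→T, C→M, R→B; Player 2's induced payoffs 10, 9, 3; outcome (T, L), payoffs (12, 10).
Player I gets 11 moving first and 12 moving second, so Player I prefers to move second.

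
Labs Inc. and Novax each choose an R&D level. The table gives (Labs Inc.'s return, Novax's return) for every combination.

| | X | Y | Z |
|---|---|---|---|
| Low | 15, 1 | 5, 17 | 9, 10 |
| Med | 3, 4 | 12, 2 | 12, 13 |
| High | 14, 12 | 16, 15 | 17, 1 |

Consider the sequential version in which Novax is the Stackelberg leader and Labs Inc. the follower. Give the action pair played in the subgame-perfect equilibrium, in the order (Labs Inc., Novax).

(High, Y)

Solve by backward induction (Novax leads).
- X: Labs Inc. compares 15, 3, 14 and picks Low; Novax would get 1.
- Y: Labs Inc. compares 5, 12, 16 and picks High; Novax would get 15.
- Z: Labs Inc. compares 9, 12, 17 and picks High; Novax would get 1.
Among 1, 15, 1, the best is 15 at Y. Subgame-perfect outcome: (High, Y) with payoffs (16, 15).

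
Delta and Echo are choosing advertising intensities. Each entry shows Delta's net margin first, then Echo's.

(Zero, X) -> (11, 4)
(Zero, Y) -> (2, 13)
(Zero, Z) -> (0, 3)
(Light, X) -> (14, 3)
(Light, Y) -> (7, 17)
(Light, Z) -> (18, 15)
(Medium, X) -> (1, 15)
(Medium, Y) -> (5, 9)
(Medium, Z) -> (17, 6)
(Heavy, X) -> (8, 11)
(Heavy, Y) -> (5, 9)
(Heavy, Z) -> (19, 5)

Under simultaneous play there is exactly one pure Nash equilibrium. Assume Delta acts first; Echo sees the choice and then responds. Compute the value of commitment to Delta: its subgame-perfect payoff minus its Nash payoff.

Echo best-responds to each possible Delta move:
- Zero: Echo compares 4, 13, 3 and picks Y; Delta would get 2.
- Light: Echo compares 3, 17, 15 and picks Y; Delta would get 7.
- Medium: Echo compares 15, 9, 6 and picks X; Delta would get 1.
- Heavy: Echo compares 11, 9, 5 and picks X; Delta would get 8.
Delta's induced payoffs are 2, 7, 1, 8, so Delta commits to Heavy. Subgame-perfect outcome: (Heavy, X) with payoffs (8, 11).
For the simultaneous game, intersect best replies.
Delta's best replies: X→Light; Y→Light; Z→Heavy.
Echo's best replies: Zero→Y; Light→Y; Medium→X; Heavy→X.
Only (Light, Y) has each player best-responding; Nash payoffs (7, 17).
Delta's commitment gain: 8 − 7 = 1.

1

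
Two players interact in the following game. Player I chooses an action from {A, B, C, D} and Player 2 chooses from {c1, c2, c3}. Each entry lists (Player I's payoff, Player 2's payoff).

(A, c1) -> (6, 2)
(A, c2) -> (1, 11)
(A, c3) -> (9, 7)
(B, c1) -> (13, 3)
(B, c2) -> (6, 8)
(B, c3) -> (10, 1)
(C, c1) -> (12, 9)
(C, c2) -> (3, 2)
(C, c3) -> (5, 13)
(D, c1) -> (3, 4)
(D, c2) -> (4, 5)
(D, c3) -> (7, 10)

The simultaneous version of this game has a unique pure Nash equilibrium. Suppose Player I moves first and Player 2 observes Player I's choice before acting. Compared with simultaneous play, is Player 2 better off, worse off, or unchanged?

better off

Work backward from Player 2's decision.
- A: Player 2 compares 2, 11, 7 and picks c2; Player I would get 1.
- B: Player 2 compares 3, 8, 1 and picks c2; Player I would get 6.
- C: Player 2 compares 9, 2, 13 and picks c3; Player I would get 5.
- D: Player 2 compares 4, 5, 10 and picks c3; Player I would get 7.
Maximizing over 1, 6, 5, 7, Player I chooses D. Subgame-perfect outcome: (D, c3) with payoffs (7, 10).
Now find the simultaneous Nash equilibrium.
Player I's best replies: c1→B; c2→B; c3→B.
Player 2's best replies: A→c2; B→c2; C→c3; D→c3.
The unique mutual best reply is (B, c2), giving (6, 8).
Player 2 earns 10 sequentially versus 8 at the Nash outcome: better off.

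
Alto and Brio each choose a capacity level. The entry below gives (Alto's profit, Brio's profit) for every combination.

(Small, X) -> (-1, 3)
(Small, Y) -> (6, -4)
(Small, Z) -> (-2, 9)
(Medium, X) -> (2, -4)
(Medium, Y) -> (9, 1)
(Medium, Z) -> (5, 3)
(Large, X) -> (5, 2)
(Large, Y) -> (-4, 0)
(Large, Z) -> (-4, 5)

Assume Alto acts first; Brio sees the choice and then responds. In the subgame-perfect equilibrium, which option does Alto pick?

Medium

Solve by backward induction (Alto leads).
- Small → Brio plays Z (best of 3, -4, 9); Alto gets -2.
- Medium → Brio plays Z (best of -4, 1, 3); Alto gets 5.
- Large → Brio plays Z (best of 2, 0, 5); Alto gets -4.
Alto's induced payoffs are -2, 5, -4, so Alto commits to Medium. Subgame-perfect outcome: (Medium, Z) with payoffs (5, 3).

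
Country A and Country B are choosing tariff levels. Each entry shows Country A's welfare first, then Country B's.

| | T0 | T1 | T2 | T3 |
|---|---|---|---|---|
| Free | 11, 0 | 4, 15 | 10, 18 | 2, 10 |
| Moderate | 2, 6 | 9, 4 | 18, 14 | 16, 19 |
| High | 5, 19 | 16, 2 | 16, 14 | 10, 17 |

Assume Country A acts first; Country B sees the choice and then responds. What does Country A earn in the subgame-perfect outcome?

Work backward from Country B's decision.
- Free: BR = T2, leader payoff 10.
- Moderate: BR = T3, leader payoff 16.
- High: BR = T0, leader payoff 5.
Among 10, 16, 5, the best is 16 at Moderate. Subgame-perfect outcome: (Moderate, T3) with payoffs (16, 19).

16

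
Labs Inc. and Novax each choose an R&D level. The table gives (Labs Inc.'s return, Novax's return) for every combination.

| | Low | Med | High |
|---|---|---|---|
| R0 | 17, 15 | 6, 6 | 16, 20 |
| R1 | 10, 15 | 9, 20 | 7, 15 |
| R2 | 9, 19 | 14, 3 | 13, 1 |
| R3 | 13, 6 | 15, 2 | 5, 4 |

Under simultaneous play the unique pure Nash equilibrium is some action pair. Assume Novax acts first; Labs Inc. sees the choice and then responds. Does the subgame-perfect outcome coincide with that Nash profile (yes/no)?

Work backward from Labs Inc.'s decision.
- Low: BR = R0, leader payoff 15.
- Med: BR = R3, leader payoff 2.
- High: BR = R0, leader payoff 20.
Maximizing over 15, 2, 20, Novax chooses High. Subgame-perfect outcome: (R0, High) with payoffs (16, 20).
Now find the simultaneous Nash equilibrium.
Labs Inc.'s best replies: Low→R0; Med→R3; High→R0.
Novax's best replies: R0→High; R1→Med; R2→Low; R3→Low.
Only (R0, High) has each player best-responding; Nash payoffs (16, 20).
Sequential outcome (R0, High) coincides with the Nash profile (R0, High).

yes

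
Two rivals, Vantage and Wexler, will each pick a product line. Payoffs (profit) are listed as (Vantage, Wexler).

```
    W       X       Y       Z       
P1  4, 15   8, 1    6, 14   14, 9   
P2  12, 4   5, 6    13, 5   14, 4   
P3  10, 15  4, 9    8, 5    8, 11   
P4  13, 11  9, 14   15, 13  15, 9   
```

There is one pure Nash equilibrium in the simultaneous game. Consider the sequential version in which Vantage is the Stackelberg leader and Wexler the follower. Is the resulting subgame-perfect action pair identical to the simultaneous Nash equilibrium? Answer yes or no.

no

Solve by backward induction (Vantage leads).
- P1: Wexler compares 15, 1, 14, 9 and picks W; Vantage would get 4.
- P2: Wexler compares 4, 6, 5, 4 and picks X; Vantage would get 5.
- P3: Wexler compares 15, 9, 5, 11 and picks W; Vantage would get 10.
- P4: Wexler compares 11, 14, 13, 9 and picks X; Vantage would get 9.
Vantage's induced payoffs are 4, 5, 10, 9, so Vantage commits to P3. Subgame-perfect outcome: (P3, W) with payoffs (10, 15).
Under simultaneous play:
Vantage's best replies: W→P4; X→P4; Y→P4; Z→P4.
Wexler's best replies: P1→W; P2→X; P3→W; P4→X.
The unique mutual best reply is (P4, X), giving (9, 14).
Sequential outcome (P3, W) differs from the Nash profile (P4, X).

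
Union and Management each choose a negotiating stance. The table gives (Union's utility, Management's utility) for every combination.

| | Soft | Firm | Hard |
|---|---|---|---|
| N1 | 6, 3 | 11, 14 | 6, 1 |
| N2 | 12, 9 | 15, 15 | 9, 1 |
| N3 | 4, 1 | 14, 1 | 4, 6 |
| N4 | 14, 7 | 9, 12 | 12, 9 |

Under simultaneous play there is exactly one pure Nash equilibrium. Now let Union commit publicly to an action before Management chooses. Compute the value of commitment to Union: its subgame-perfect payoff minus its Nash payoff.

Management best-responds to each possible Union move:
- N1: BR = Firm, leader payoff 11.
- N2: BR = Firm, leader payoff 15.
- N3: BR = Hard, leader payoff 4.
- N4: BR = Firm, leader payoff 9.
Union's induced payoffs are 11, 15, 4, 9, so Union commits to N2. Subgame-perfect outcome: (N2, Firm) with payoffs (15, 15).
Now find the simultaneous Nash equilibrium.
Union's best replies: Soft→N4; Firm→N2; Hard→N4.
Management's best replies: N1→Firm; N2→Firm; N3→Hard; N4→Firm.
Only (N2, Firm) has each player best-responding; Nash payoffs (15, 15).
Union's commitment gain: 15 − 15 = 0.

0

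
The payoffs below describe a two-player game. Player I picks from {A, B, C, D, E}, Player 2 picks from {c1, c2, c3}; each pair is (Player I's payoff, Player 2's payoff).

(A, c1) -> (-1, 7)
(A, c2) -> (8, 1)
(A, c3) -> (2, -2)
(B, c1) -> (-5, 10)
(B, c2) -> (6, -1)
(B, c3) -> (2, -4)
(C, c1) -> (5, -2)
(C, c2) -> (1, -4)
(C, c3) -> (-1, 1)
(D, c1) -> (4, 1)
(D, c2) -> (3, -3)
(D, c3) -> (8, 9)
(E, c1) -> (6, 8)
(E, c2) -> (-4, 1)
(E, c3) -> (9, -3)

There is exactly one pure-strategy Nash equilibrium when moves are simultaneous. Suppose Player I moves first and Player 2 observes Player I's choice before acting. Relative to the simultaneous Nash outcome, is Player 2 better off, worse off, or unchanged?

Solve by backward induction (Player I leads).
- A → Player 2 plays c1 (best of 7, 1, -2); Player I gets -1.
- B → Player 2 plays c1 (best of 10, -1, -4); Player I gets -5.
- C → Player 2 plays c3 (best of -2, -4, 1); Player I gets -1.
- D → Player 2 plays c3 (best of 1, -3, 9); Player I gets 8.
- E → Player 2 plays c1 (best of 8, 1, -3); Player I gets 6.
Maximizing over -1, -5, -1, 8, 6, Player I chooses D. Subgame-perfect outcome: (D, c3) with payoffs (8, 9).
Under simultaneous play:
Player I's best replies: c1→E; c2→A; c3→E.
Player 2's best replies: A→c1; B→c1; C→c3; D→c3; E→c1.
Only (E, c1) has each player best-responding; Nash payoffs (6, 8).
Player 2 earns 9 sequentially versus 8 at the Nash outcome: better off.

better off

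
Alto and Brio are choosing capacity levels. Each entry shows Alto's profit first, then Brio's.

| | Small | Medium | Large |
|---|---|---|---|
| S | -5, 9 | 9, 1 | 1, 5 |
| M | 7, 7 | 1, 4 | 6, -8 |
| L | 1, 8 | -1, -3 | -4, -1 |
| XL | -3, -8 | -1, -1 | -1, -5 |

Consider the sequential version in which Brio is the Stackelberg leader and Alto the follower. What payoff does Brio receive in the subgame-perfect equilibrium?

Solve by backward induction (Brio leads).
- Small → Alto plays M (best of -5, 7, 1, -3); Brio gets 7.
- Medium → Alto plays S (best of 9, 1, -1, -1); Brio gets 1.
- Large → Alto plays M (best of 1, 6, -4, -1); Brio gets -8.
Among 7, 1, -8, the best is 7 at Small. Subgame-perfect outcome: (M, Small) with payoffs (7, 7).

7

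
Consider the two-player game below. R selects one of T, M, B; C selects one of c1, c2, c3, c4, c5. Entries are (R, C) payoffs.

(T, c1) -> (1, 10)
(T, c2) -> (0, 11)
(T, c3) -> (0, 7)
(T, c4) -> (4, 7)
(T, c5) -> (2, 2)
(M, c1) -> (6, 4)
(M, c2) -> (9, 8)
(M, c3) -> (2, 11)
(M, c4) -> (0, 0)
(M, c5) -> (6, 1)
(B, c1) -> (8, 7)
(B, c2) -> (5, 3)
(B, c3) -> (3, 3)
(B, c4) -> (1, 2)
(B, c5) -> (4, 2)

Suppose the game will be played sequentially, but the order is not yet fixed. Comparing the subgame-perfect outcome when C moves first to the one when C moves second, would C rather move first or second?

first

If R leads: C's best replies are T→c2, M→c3, B→c1; R's induced payoffs 0, 2, 8; outcome (B, c1), payoffs (8, 7).
If C leads: R's best replies are c1→B, c2→M, c3→B, c4→T, c5→M; C's induced payoffs 7, 8, 3, 7, 1; outcome (M, c2), payoffs (9, 8).
C gets 8 moving first and 7 moving second, so C prefers to move first.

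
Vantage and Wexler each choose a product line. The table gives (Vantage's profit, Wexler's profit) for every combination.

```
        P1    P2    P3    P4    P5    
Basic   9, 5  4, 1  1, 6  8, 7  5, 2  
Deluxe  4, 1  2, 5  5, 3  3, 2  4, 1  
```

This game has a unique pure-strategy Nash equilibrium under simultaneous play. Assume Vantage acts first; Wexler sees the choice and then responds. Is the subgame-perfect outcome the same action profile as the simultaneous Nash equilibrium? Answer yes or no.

Work backward from Wexler's decision.
- Basic: BR = P4, leader payoff 8.
- Deluxe: BR = P2, leader payoff 2.
Among 8, 2, the best is 8 at Basic. Subgame-perfect outcome: (Basic, P4) with payoffs (8, 7).
For the simultaneous game, intersect best replies.
Vantage's best replies: P1→Basic; P2→Basic; P3→Deluxe; P4→Basic; P5→Basic.
Wexler's best replies: Basic→P4; Deluxe→P2.
The unique mutual best reply is (Basic, P4), giving (8, 7).
Sequential outcome (Basic, P4) coincides with the Nash profile (Basic, P4).

yes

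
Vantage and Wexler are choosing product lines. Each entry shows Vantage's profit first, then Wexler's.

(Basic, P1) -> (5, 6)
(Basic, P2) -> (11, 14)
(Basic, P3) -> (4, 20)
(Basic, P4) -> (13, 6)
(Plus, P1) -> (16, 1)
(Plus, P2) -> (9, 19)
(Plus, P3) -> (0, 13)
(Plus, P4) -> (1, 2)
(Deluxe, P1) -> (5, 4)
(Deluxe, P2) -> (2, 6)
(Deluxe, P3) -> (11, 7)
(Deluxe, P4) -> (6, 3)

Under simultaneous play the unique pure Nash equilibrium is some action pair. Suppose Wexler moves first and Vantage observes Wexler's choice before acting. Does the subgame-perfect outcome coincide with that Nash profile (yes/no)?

no

Work backward from Vantage's decision.
- P1: Vantage compares 5, 16, 5 and picks Plus; Wexler would get 1.
- P2: Vantage compares 11, 9, 2 and picks Basic; Wexler would get 14.
- P3: Vantage compares 4, 0, 11 and picks Deluxe; Wexler would get 7.
- P4: Vantage compares 13, 1, 6 and picks Basic; Wexler would get 6.
Wexler's induced payoffs are 1, 14, 7, 6, so Wexler commits to P2. Subgame-perfect outcome: (Basic, P2) with payoffs (11, 14).
For the simultaneous game, intersect best replies.
Vantage's best replies: P1→Plus; P2→Basic; P3→Deluxe; P4→Basic.
Wexler's best replies: Basic→P3; Plus→P2; Deluxe→P3.
Only (Deluxe, P3) has each player best-responding; Nash payoffs (11, 7).
Sequential outcome (Basic, P2) differs from the Nash profile (Deluxe, P3).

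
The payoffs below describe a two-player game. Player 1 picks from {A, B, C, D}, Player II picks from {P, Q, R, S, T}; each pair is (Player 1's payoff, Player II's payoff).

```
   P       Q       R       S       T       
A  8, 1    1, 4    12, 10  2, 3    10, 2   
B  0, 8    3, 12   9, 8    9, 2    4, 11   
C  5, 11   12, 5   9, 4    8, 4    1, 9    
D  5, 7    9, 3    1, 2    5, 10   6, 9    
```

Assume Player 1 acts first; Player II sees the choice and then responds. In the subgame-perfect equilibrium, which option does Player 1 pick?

Work backward from Player II's decision.
- A: BR = R, leader payoff 12.
- B: BR = Q, leader payoff 3.
- C: BR = P, leader payoff 5.
- D: BR = S, leader payoff 5.
Among 12, 3, 5, 5, the best is 12 at A. Subgame-perfect outcome: (A, R) with payoffs (12, 10).

A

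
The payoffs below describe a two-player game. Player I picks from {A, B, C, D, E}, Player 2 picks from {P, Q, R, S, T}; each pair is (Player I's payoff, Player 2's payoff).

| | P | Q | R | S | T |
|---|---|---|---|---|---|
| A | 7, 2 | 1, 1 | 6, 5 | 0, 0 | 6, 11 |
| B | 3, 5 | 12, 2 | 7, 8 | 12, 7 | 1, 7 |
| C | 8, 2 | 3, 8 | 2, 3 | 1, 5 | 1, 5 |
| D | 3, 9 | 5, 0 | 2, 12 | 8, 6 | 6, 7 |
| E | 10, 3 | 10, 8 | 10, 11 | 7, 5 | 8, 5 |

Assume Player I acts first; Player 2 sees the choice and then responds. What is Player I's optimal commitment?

Player 2 best-responds to each possible Player I move:
- A → Player 2 plays T (best of 2, 1, 5, 0, 11); Player I gets 6.
- B → Player 2 plays R (best of 5, 2, 8, 7, 7); Player I gets 7.
- C → Player 2 plays Q (best of 2, 8, 3, 5, 5); Player I gets 3.
- D → Player 2 plays R (best of 9, 0, 12, 6, 7); Player I gets 2.
- E → Player 2 plays R (best of 3, 8, 11, 5, 5); Player I gets 10.
Among 6, 7, 3, 2, 10, the best is 10 at E. Subgame-perfect outcome: (E, R) with payoffs (10, 11).

E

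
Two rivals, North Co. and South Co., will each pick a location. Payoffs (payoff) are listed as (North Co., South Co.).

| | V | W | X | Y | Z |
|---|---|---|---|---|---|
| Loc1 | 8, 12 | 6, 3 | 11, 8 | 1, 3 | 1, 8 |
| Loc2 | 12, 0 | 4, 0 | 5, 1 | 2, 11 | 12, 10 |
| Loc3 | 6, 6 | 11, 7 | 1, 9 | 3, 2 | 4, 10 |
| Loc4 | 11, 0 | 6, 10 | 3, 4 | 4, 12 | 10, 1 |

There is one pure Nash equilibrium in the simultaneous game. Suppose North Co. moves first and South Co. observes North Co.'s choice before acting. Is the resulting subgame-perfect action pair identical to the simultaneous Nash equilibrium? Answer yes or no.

Backward induction with North Co. moving first.
- Loc1: BR = V, leader payoff 8.
- Loc2: BR = Y, leader payoff 2.
- Loc3: BR = Z, leader payoff 4.
- Loc4: BR = Y, leader payoff 4.
Among 8, 2, 4, 4, the best is 8 at Loc1. Subgame-perfect outcome: (Loc1, V) with payoffs (8, 12).
Now find the simultaneous Nash equilibrium.
North Co.'s best replies: V→Loc2; W→Loc3; X→Loc1; Y→Loc4; Z→Loc2.
South Co.'s best replies: Loc1→V; Loc2→Y; Loc3→Z; Loc4→Y.
The unique mutual best reply is (Loc4, Y), giving (4, 12).
Sequential outcome (Loc1, V) differs from the Nash profile (Loc4, Y).

no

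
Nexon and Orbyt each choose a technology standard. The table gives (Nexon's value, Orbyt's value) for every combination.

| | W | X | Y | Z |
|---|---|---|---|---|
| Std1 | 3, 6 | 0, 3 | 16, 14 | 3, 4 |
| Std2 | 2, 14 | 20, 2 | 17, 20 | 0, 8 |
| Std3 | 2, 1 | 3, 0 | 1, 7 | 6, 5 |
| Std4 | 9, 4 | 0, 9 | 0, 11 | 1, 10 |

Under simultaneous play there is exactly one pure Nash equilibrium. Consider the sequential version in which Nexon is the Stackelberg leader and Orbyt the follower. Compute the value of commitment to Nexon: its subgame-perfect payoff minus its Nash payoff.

Orbyt best-responds to each possible Nexon move:
- Std1 → Orbyt plays Y (best of 6, 3, 14, 4); Nexon gets 16.
- Std2 → Orbyt plays Y (best of 14, 2, 20, 8); Nexon gets 17.
- Std3 → Orbyt plays Y (best of 1, 0, 7, 5); Nexon gets 1.
- Std4 → Orbyt plays Y (best of 4, 9, 11, 10); Nexon gets 0.
Nexon's induced payoffs are 16, 17, 1, 0, so Nexon commits to Std2. Subgame-perfect outcome: (Std2, Y) with payoffs (17, 20).
Now find the simultaneous Nash equilibrium.
Nexon's best replies: W→Std4; X→Std2; Y→Std2; Z→Std3.
Orbyt's best replies: Std1→Y; Std2→Y; Std3→Y; Std4→Y.
The unique mutual best reply is (Std2, Y), giving (17, 20).
Nexon's commitment gain: 17 − 17 = 0.

0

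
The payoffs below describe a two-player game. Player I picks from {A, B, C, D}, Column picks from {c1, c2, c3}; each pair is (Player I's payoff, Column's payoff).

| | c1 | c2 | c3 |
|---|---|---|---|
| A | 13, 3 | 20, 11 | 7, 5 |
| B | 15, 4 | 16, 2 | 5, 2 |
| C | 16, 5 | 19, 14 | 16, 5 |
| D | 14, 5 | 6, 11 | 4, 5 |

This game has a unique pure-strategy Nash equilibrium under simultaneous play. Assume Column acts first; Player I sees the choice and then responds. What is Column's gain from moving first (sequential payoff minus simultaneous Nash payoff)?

0

Player I best-responds to each possible Column move:
- c1: BR = C, leader payoff 5.
- c2: BR = A, leader payoff 11.
- c3: BR = C, leader payoff 5.
Column's induced payoffs are 5, 11, 5, so Column commits to c2. Subgame-perfect outcome: (A, c2) with payoffs (20, 11).
For the simultaneous game, intersect best replies.
Player I's best replies: c1→C; c2→A; c3→C.
Column's best replies: A→c2; B→c1; C→c2; D→c2.
The unique mutual best reply is (A, c2), giving (20, 11).
Column's commitment gain: 11 − 11 = 0.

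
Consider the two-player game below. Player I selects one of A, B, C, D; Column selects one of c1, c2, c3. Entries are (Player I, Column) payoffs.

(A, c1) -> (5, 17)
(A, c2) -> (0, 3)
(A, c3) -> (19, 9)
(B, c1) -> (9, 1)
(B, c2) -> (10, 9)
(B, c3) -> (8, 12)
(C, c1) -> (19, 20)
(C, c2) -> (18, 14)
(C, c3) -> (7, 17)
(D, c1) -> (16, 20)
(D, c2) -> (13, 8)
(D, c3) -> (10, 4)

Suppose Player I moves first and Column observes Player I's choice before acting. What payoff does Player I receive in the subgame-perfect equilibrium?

Column best-responds to each possible Player I move:
- A: Column compares 17, 3, 9 and picks c1; Player I would get 5.
- B: Column compares 1, 9, 12 and picks c3; Player I would get 8.
- C: Column compares 20, 14, 17 and picks c1; Player I would get 19.
- D: Column compares 20, 8, 4 and picks c1; Player I would get 16.
Player I's induced payoffs are 5, 8, 19, 16, so Player I commits to C. Subgame-perfect outcome: (C, c1) with payoffs (19, 20).

19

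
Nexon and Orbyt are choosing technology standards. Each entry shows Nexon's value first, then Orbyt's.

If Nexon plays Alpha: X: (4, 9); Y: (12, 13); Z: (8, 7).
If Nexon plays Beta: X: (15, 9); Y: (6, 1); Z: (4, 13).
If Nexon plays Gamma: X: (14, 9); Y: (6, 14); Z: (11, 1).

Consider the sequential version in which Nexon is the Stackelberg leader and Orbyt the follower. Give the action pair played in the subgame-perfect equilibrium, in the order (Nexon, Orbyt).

(Alpha, Y)

Orbyt best-responds to each possible Nexon move:
- Alpha → Orbyt plays Y (best of 9, 13, 7); Nexon gets 12.
- Beta → Orbyt plays Z (best of 9, 1, 13); Nexon gets 4.
- Gamma → Orbyt plays Y (best of 9, 14, 1); Nexon gets 6.
Nexon's induced payoffs are 12, 4, 6, so Nexon commits to Alpha. Subgame-perfect outcome: (Alpha, Y) with payoffs (12, 13).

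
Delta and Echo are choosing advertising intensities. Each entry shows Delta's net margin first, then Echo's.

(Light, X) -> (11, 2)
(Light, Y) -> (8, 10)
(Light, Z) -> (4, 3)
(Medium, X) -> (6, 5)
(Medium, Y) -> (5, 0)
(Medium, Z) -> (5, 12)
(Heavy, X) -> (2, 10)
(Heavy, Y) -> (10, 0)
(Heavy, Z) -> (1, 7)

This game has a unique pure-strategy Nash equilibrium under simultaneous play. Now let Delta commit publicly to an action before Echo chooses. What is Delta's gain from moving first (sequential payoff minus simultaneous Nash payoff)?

Echo best-responds to each possible Delta move:
- Light: BR = Y, leader payoff 8.
- Medium: BR = Z, leader payoff 5.
- Heavy: BR = X, leader payoff 2.
Maximizing over 8, 5, 2, Delta chooses Light. Subgame-perfect outcome: (Light, Y) with payoffs (8, 10).
For the simultaneous game, intersect best replies.
Delta's best replies: X→Light; Y→Heavy; Z→Medium.
Echo's best replies: Light→Y; Medium→Z; Heavy→X.
Only (Medium, Z) has each player best-responding; Nash payoffs (5, 12).
Delta's commitment gain: 8 − 5 = 3.

3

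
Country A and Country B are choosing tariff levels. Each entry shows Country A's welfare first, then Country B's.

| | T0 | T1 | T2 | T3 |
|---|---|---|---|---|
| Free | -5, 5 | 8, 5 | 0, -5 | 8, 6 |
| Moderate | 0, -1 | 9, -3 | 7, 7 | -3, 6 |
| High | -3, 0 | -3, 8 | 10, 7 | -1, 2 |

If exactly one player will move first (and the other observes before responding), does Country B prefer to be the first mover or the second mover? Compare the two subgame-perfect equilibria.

If Country A leads: Country B's best replies are Free→T3, Moderate→T2, High→T1; Country A's induced payoffs 8, 7, -3; outcome (Free, T3), payoffs (8, 6).
If Country B leads: Country A's best replies are T0→Moderate, T1→Moderate, T2→High, T3→Free; Country B's induced payoffs -1, -3, 7, 6; outcome (High, T2), payoffs (10, 7).
Country B gets 7 moving first and 6 moving second, so Country B prefers to move first.

first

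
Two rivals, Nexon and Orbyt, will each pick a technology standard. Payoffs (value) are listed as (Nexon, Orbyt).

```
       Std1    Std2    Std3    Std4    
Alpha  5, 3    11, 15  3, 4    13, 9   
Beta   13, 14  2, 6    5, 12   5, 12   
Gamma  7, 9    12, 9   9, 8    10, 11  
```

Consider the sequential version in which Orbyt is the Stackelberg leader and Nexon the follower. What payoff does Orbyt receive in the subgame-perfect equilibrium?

14

Nexon best-responds to each possible Orbyt move:
- Std1 → Nexon plays Beta (best of 5, 13, 7); Orbyt gets 14.
- Std2 → Nexon plays Gamma (best of 11, 2, 12); Orbyt gets 9.
- Std3 → Nexon plays Gamma (best of 3, 5, 9); Orbyt gets 8.
- Std4 → Nexon plays Alpha (best of 13, 5, 10); Orbyt gets 9.
Maximizing over 14, 9, 8, 9, Orbyt chooses Std1. Subgame-perfect outcome: (Beta, Std1) with payoffs (13, 14).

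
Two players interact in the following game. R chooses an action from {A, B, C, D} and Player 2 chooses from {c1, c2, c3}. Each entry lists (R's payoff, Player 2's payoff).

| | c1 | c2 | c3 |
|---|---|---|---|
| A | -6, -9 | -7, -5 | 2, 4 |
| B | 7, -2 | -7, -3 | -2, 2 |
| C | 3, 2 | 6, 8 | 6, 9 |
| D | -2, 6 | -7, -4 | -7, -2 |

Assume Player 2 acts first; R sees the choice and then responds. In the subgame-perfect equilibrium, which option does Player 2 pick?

Solve by backward induction (Player 2 leads).
- c1: BR = B, leader payoff -2.
- c2: BR = C, leader payoff 8.
- c3: BR = C, leader payoff 9.
Player 2's induced payoffs are -2, 8, 9, so Player 2 commits to c3. Subgame-perfect outcome: (C, c3) with payoffs (6, 9).

c3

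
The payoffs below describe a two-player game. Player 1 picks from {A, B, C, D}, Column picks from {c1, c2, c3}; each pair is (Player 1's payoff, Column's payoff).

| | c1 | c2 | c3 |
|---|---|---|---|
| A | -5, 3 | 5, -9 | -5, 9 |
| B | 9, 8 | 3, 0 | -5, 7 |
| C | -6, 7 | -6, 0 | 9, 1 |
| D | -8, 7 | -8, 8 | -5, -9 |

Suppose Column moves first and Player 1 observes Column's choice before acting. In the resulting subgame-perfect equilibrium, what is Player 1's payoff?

9

Work backward from Player 1's decision.
- c1 → Player 1 plays B (best of -5, 9, -6, -8); Column gets 8.
- c2 → Player 1 plays A (best of 5, 3, -6, -8); Column gets -9.
- c3 → Player 1 plays C (best of -5, -5, 9, -5); Column gets 1.
Column's induced payoffs are 8, -9, 1, so Column commits to c1. Subgame-perfect outcome: (B, c1) with payoffs (9, 8).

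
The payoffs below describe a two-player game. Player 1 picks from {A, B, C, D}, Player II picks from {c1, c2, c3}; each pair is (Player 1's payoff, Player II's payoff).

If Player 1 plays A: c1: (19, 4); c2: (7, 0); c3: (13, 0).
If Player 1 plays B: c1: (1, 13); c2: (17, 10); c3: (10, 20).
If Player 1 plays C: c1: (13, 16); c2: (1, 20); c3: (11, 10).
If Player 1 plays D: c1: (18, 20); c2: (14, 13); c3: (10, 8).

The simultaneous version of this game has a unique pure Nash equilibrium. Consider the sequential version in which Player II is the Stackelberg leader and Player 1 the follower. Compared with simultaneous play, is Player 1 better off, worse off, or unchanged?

Player 1 best-responds to each possible Player II move:
- c1: Player 1 compares 19, 1, 13, 18 and picks A; Player II would get 4.
- c2: Player 1 compares 7, 17, 1, 14 and picks B; Player II would get 10.
- c3: Player 1 compares 13, 10, 11, 10 and picks A; Player II would get 0.
Player II's induced payoffs are 4, 10, 0, so Player II commits to c2. Subgame-perfect outcome: (B, c2) with payoffs (17, 10).
For the simultaneous game, intersect best replies.
Player 1's best replies: c1→A; c2→B; c3→A.
Player II's best replies: A→c1; B→c3; C→c2; D→c1.
Only (A, c1) has each player best-responding; Nash payoffs (19, 4).
Player 1 earns 17 sequentially versus 19 at the Nash outcome: worse off.

worse off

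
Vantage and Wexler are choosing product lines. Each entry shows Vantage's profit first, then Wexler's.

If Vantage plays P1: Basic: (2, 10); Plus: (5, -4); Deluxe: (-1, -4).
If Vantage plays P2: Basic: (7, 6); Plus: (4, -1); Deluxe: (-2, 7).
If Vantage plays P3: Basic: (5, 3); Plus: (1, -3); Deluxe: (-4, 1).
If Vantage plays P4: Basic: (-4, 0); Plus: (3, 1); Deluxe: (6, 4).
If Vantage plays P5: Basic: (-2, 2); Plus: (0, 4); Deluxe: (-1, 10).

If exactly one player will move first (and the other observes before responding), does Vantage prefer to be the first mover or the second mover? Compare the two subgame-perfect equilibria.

If Vantage leads: Wexler's best replies are P1→Basic, P2→Deluxe, P3→Basic, P4→Deluxe, P5→Deluxe; Vantage's induced payoffs 2, -2, 5, 6, -1; outcome (P4, Deluxe), payoffs (6, 4).
If Wexler leads: Vantage's best replies are Basic→P2, Plus→P1, Deluxe→P4; Wexler's induced payoffs 6, -4, 4; outcome (P2, Basic), payoffs (7, 6).
Vantage gets 6 moving first and 7 moving second, so Vantage prefers to move second.

second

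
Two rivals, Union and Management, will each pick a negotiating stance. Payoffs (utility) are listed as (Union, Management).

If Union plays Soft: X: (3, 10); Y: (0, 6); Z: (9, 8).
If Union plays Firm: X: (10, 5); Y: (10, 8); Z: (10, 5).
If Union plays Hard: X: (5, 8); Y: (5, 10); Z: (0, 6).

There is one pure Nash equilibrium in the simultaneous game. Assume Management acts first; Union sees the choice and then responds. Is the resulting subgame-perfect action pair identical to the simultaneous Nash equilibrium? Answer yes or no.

yes

Backward induction with Management moving first.
- X: BR = Firm, leader payoff 5.
- Y: BR = Firm, leader payoff 8.
- Z: BR = Firm, leader payoff 5.
Maximizing over 5, 8, 5, Management chooses Y. Subgame-perfect outcome: (Firm, Y) with payoffs (10, 8).
Under simultaneous play:
Union's best replies: X→Firm; Y→Firm; Z→Firm.
Management's best replies: Soft→X; Firm→Y; Hard→Y.
The unique mutual best reply is (Firm, Y), giving (10, 8).
Sequential outcome (Firm, Y) coincides with the Nash profile (Firm, Y).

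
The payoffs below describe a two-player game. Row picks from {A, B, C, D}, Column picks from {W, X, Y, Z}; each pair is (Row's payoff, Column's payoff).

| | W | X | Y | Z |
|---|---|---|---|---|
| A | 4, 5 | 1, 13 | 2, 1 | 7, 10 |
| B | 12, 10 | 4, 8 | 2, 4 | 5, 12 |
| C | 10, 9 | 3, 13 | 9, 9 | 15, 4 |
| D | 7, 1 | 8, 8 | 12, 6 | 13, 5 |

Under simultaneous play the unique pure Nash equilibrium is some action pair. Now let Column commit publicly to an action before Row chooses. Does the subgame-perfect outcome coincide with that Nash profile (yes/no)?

no

Work backward from Row's decision.
- W: Row compares 4, 12, 10, 7 and picks B; Column would get 10.
- X: Row compares 1, 4, 3, 8 and picks D; Column would get 8.
- Y: Row compares 2, 2, 9, 12 and picks D; Column would get 6.
- Z: Row compares 7, 5, 15, 13 and picks C; Column would get 4.
Column's induced payoffs are 10, 8, 6, 4, so Column commits to W. Subgame-perfect outcome: (B, W) with payoffs (12, 10).
Now find the simultaneous Nash equilibrium.
Row's best replies: W→B; X→D; Y→D; Z→C.
Column's best replies: A→X; B→Z; C→X; D→X.
Only (D, X) has each player best-responding; Nash payoffs (8, 8).
Sequential outcome (B, W) differs from the Nash profile (D, X).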